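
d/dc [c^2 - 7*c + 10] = 2*c - 7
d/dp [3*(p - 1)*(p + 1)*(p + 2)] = 9*p^2 + 12*p - 3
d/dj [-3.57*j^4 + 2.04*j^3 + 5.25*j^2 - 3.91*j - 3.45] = -14.28*j^3 + 6.12*j^2 + 10.5*j - 3.91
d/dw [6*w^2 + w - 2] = 12*w + 1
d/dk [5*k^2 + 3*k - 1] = 10*k + 3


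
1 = 1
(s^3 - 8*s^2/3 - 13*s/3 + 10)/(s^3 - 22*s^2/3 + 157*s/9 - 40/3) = 3*(s + 2)/(3*s - 8)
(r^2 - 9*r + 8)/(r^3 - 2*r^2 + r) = (r - 8)/(r*(r - 1))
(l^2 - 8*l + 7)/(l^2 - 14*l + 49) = (l - 1)/(l - 7)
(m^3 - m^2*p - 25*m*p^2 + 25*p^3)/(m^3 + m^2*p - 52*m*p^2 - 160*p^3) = (-m^2 + 6*m*p - 5*p^2)/(-m^2 + 4*m*p + 32*p^2)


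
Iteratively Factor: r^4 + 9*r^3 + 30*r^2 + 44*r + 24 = (r + 2)*(r^3 + 7*r^2 + 16*r + 12) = (r + 2)*(r + 3)*(r^2 + 4*r + 4) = (r + 2)^2*(r + 3)*(r + 2)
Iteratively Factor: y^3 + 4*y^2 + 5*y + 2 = (y + 1)*(y^2 + 3*y + 2) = (y + 1)^2*(y + 2)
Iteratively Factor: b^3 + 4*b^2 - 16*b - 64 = (b + 4)*(b^2 - 16) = (b + 4)^2*(b - 4)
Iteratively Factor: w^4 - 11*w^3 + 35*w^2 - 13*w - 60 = (w - 3)*(w^3 - 8*w^2 + 11*w + 20) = (w - 5)*(w - 3)*(w^2 - 3*w - 4) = (w - 5)*(w - 3)*(w + 1)*(w - 4)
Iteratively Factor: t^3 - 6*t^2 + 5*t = (t)*(t^2 - 6*t + 5) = t*(t - 5)*(t - 1)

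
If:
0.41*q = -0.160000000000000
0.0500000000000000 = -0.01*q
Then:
No Solution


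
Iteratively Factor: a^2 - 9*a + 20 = (a - 5)*(a - 4)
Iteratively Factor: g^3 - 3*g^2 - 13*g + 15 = (g + 3)*(g^2 - 6*g + 5) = (g - 5)*(g + 3)*(g - 1)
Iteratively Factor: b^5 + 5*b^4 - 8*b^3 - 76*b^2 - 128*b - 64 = (b - 4)*(b^4 + 9*b^3 + 28*b^2 + 36*b + 16) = (b - 4)*(b + 4)*(b^3 + 5*b^2 + 8*b + 4) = (b - 4)*(b + 2)*(b + 4)*(b^2 + 3*b + 2) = (b - 4)*(b + 2)^2*(b + 4)*(b + 1)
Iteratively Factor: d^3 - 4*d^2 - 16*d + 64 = (d + 4)*(d^2 - 8*d + 16) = (d - 4)*(d + 4)*(d - 4)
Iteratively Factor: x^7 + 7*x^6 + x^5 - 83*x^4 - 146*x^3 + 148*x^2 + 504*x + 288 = (x + 3)*(x^6 + 4*x^5 - 11*x^4 - 50*x^3 + 4*x^2 + 136*x + 96) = (x + 2)*(x + 3)*(x^5 + 2*x^4 - 15*x^3 - 20*x^2 + 44*x + 48) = (x + 1)*(x + 2)*(x + 3)*(x^4 + x^3 - 16*x^2 - 4*x + 48) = (x - 2)*(x + 1)*(x + 2)*(x + 3)*(x^3 + 3*x^2 - 10*x - 24) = (x - 2)*(x + 1)*(x + 2)*(x + 3)*(x + 4)*(x^2 - x - 6) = (x - 3)*(x - 2)*(x + 1)*(x + 2)*(x + 3)*(x + 4)*(x + 2)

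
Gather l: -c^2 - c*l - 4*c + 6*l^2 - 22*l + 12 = -c^2 - 4*c + 6*l^2 + l*(-c - 22) + 12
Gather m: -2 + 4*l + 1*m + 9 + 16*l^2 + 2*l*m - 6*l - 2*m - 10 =16*l^2 - 2*l + m*(2*l - 1) - 3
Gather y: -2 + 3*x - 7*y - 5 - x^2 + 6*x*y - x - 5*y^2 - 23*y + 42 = -x^2 + 2*x - 5*y^2 + y*(6*x - 30) + 35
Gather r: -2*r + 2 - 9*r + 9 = 11 - 11*r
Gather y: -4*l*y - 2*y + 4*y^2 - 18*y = 4*y^2 + y*(-4*l - 20)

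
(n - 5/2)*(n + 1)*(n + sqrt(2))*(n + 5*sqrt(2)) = n^4 - 3*n^3/2 + 6*sqrt(2)*n^3 - 9*sqrt(2)*n^2 + 15*n^2/2 - 15*sqrt(2)*n - 15*n - 25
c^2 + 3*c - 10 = (c - 2)*(c + 5)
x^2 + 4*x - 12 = (x - 2)*(x + 6)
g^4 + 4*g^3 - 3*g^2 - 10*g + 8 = (g - 1)^2*(g + 2)*(g + 4)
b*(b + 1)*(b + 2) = b^3 + 3*b^2 + 2*b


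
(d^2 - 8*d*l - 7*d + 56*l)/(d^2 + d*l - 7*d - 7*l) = (d - 8*l)/(d + l)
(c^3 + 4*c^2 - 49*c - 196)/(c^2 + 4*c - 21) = (c^2 - 3*c - 28)/(c - 3)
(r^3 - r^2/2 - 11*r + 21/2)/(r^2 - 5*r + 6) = (2*r^2 + 5*r - 7)/(2*(r - 2))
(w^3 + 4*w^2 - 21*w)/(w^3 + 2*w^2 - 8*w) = (w^2 + 4*w - 21)/(w^2 + 2*w - 8)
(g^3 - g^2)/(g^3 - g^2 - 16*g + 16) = g^2/(g^2 - 16)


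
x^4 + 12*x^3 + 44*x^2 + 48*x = x*(x + 2)*(x + 4)*(x + 6)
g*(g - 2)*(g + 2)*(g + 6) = g^4 + 6*g^3 - 4*g^2 - 24*g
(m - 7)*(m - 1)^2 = m^3 - 9*m^2 + 15*m - 7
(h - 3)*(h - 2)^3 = h^4 - 9*h^3 + 30*h^2 - 44*h + 24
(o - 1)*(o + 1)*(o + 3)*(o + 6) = o^4 + 9*o^3 + 17*o^2 - 9*o - 18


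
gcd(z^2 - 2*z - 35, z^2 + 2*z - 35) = 1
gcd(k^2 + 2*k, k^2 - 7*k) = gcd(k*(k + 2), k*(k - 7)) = k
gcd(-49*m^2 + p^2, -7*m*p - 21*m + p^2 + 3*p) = -7*m + p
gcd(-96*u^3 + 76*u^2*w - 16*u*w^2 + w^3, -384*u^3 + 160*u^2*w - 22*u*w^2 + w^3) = 48*u^2 - 14*u*w + w^2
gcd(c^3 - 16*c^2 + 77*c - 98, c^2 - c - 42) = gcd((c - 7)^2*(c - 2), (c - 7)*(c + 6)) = c - 7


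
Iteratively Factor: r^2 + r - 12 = (r + 4)*(r - 3)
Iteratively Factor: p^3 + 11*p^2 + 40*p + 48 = (p + 4)*(p^2 + 7*p + 12) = (p + 3)*(p + 4)*(p + 4)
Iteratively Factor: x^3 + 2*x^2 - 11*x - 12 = (x + 1)*(x^2 + x - 12) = (x + 1)*(x + 4)*(x - 3)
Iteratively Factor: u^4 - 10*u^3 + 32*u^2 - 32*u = (u - 2)*(u^3 - 8*u^2 + 16*u) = u*(u - 2)*(u^2 - 8*u + 16) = u*(u - 4)*(u - 2)*(u - 4)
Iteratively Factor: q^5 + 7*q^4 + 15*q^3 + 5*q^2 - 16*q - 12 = (q + 1)*(q^4 + 6*q^3 + 9*q^2 - 4*q - 12) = (q + 1)*(q + 3)*(q^3 + 3*q^2 - 4) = (q - 1)*(q + 1)*(q + 3)*(q^2 + 4*q + 4) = (q - 1)*(q + 1)*(q + 2)*(q + 3)*(q + 2)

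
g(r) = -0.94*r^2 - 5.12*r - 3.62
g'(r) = -1.88*r - 5.12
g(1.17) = -10.90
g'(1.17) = -7.32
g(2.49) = -22.20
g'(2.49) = -9.80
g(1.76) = -15.54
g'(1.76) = -8.43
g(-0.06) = -3.32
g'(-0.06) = -5.01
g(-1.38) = 1.66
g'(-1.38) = -2.53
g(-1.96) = 2.80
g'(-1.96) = -1.44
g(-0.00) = -3.62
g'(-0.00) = -5.12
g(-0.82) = -0.05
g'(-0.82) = -3.58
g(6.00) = -68.18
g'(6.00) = -16.40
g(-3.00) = 3.28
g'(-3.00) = 0.52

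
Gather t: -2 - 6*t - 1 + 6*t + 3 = 0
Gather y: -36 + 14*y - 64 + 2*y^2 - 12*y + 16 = 2*y^2 + 2*y - 84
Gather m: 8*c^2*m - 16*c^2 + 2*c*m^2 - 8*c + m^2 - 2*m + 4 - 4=-16*c^2 - 8*c + m^2*(2*c + 1) + m*(8*c^2 - 2)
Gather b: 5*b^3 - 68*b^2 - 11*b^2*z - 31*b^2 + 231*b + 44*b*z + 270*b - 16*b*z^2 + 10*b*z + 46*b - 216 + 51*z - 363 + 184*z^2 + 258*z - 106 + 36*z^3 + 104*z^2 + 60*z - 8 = 5*b^3 + b^2*(-11*z - 99) + b*(-16*z^2 + 54*z + 547) + 36*z^3 + 288*z^2 + 369*z - 693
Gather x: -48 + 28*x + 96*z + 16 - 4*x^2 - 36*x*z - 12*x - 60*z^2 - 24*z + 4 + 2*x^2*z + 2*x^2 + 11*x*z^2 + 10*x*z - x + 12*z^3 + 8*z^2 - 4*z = x^2*(2*z - 2) + x*(11*z^2 - 26*z + 15) + 12*z^3 - 52*z^2 + 68*z - 28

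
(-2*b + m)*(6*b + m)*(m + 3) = -12*b^2*m - 36*b^2 + 4*b*m^2 + 12*b*m + m^3 + 3*m^2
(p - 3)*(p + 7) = p^2 + 4*p - 21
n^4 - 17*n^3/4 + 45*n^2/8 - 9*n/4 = n*(n - 2)*(n - 3/2)*(n - 3/4)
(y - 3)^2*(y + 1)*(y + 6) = y^4 + y^3 - 27*y^2 + 27*y + 54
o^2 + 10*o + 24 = (o + 4)*(o + 6)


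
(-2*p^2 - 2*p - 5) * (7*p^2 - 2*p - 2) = -14*p^4 - 10*p^3 - 27*p^2 + 14*p + 10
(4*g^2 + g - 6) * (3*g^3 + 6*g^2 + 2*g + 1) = 12*g^5 + 27*g^4 - 4*g^3 - 30*g^2 - 11*g - 6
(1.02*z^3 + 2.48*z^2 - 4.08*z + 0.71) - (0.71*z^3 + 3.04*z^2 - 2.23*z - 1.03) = 0.31*z^3 - 0.56*z^2 - 1.85*z + 1.74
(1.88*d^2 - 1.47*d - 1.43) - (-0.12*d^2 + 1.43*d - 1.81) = 2.0*d^2 - 2.9*d + 0.38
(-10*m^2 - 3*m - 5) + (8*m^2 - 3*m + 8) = -2*m^2 - 6*m + 3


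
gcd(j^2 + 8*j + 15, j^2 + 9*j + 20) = j + 5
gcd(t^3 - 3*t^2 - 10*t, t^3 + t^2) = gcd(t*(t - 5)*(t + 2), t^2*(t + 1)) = t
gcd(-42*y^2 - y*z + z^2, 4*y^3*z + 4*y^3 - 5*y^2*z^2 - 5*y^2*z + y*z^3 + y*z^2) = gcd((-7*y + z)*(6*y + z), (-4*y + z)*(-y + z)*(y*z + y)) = 1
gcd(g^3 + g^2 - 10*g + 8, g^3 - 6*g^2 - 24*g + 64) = g^2 + 2*g - 8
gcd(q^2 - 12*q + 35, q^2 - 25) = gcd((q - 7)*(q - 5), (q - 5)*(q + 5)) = q - 5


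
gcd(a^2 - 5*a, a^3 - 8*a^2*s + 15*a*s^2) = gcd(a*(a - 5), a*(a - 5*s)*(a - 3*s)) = a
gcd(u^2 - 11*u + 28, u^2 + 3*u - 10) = 1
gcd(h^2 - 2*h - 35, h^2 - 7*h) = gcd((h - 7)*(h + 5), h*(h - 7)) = h - 7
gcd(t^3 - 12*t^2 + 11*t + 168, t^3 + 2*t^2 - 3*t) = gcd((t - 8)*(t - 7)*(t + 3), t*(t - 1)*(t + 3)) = t + 3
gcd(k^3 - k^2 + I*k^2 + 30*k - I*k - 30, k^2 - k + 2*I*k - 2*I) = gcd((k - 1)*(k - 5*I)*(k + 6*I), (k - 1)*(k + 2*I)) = k - 1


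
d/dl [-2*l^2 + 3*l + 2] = 3 - 4*l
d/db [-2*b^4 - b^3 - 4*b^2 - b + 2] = -8*b^3 - 3*b^2 - 8*b - 1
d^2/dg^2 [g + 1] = 0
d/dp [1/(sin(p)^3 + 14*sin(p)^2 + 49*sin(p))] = -(3*sin(p) + 7)*cos(p)/((sin(p) + 7)^3*sin(p)^2)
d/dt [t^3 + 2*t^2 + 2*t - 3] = 3*t^2 + 4*t + 2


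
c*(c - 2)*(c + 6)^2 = c^4 + 10*c^3 + 12*c^2 - 72*c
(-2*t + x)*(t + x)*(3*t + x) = -6*t^3 - 5*t^2*x + 2*t*x^2 + x^3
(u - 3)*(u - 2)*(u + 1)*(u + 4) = u^4 - 15*u^2 + 10*u + 24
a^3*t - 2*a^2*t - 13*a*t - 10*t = (a - 5)*(a + 2)*(a*t + t)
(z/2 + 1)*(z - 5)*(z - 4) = z^3/2 - 7*z^2/2 + z + 20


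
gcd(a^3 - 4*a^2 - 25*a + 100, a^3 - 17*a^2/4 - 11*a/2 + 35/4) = a - 5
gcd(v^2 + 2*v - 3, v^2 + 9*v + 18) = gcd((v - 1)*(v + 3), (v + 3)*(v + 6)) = v + 3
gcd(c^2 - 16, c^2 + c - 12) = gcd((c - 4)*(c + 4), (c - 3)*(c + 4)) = c + 4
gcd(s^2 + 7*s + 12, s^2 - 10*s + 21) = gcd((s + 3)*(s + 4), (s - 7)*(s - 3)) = 1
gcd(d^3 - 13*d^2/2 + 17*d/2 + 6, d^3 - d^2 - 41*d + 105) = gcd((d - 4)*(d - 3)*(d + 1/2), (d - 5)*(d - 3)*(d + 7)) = d - 3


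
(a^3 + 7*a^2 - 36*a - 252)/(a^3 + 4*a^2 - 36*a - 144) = (a + 7)/(a + 4)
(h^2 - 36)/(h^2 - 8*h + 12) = (h + 6)/(h - 2)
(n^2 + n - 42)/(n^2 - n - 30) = (n + 7)/(n + 5)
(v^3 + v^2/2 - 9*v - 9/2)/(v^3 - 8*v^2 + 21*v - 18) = (2*v^2 + 7*v + 3)/(2*(v^2 - 5*v + 6))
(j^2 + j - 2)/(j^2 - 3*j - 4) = (-j^2 - j + 2)/(-j^2 + 3*j + 4)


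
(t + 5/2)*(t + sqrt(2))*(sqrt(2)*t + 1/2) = sqrt(2)*t^3 + 5*t^2/2 + 5*sqrt(2)*t^2/2 + sqrt(2)*t/2 + 25*t/4 + 5*sqrt(2)/4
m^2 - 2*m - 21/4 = (m - 7/2)*(m + 3/2)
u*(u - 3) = u^2 - 3*u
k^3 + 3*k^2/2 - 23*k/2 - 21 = (k - 7/2)*(k + 2)*(k + 3)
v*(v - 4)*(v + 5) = v^3 + v^2 - 20*v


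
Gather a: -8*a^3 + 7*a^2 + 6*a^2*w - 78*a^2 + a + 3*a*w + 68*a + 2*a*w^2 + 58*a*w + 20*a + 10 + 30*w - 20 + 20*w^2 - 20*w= -8*a^3 + a^2*(6*w - 71) + a*(2*w^2 + 61*w + 89) + 20*w^2 + 10*w - 10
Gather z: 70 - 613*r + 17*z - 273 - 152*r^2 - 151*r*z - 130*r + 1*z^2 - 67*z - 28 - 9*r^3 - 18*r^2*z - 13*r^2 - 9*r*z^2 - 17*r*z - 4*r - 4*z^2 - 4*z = -9*r^3 - 165*r^2 - 747*r + z^2*(-9*r - 3) + z*(-18*r^2 - 168*r - 54) - 231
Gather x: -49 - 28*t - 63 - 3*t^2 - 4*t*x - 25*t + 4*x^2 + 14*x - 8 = -3*t^2 - 53*t + 4*x^2 + x*(14 - 4*t) - 120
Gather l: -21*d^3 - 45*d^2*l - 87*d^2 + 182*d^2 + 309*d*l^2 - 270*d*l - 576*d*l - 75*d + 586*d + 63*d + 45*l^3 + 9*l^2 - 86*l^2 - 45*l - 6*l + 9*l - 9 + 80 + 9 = -21*d^3 + 95*d^2 + 574*d + 45*l^3 + l^2*(309*d - 77) + l*(-45*d^2 - 846*d - 42) + 80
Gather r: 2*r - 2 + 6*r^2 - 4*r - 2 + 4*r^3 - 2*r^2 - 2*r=4*r^3 + 4*r^2 - 4*r - 4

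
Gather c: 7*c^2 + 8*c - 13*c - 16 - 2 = 7*c^2 - 5*c - 18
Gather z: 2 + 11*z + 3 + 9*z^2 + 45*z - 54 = 9*z^2 + 56*z - 49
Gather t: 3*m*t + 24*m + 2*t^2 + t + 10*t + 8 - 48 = 24*m + 2*t^2 + t*(3*m + 11) - 40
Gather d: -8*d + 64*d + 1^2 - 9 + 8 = 56*d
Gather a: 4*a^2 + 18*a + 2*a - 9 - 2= 4*a^2 + 20*a - 11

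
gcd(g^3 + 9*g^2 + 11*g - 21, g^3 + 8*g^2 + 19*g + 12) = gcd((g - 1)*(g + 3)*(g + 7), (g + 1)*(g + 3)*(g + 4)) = g + 3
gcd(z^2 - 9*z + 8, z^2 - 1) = z - 1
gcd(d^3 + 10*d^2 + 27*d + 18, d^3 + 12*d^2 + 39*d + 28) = d + 1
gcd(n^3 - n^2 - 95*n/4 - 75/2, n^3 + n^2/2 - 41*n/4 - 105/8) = n + 5/2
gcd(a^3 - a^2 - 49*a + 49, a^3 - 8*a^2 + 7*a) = a^2 - 8*a + 7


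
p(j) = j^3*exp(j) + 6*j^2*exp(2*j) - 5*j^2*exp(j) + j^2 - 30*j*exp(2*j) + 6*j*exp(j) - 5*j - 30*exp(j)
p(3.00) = -15132.00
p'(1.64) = -2195.83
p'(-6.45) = -18.45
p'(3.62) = -65477.27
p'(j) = j^3*exp(j) + 12*j^2*exp(2*j) - 2*j^2*exp(j) - 48*j*exp(2*j) - 4*j*exp(j) + 2*j - 30*exp(2*j) - 24*exp(j) - 5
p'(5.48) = 3887013.84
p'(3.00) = -27167.61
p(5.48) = 912056.02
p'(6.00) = 18592782.39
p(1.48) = -735.07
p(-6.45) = 72.99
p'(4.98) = 608878.06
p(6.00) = 5876122.50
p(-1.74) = 3.22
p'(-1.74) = -10.69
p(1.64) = -1034.69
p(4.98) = -12736.60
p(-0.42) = -13.82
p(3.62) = -42775.38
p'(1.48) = -1581.10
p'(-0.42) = -24.12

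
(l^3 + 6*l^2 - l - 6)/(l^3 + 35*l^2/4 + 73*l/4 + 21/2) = 4*(l - 1)/(4*l + 7)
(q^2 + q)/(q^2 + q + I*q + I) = q/(q + I)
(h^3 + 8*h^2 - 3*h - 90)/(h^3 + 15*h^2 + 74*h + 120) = (h - 3)/(h + 4)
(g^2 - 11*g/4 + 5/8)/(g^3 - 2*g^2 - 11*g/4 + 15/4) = (4*g - 1)/(2*(2*g^2 + g - 3))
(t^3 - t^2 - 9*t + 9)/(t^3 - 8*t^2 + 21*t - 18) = (t^2 + 2*t - 3)/(t^2 - 5*t + 6)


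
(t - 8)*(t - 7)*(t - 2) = t^3 - 17*t^2 + 86*t - 112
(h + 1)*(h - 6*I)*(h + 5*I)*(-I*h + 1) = -I*h^4 - I*h^3 - 31*I*h^2 + 30*h - 31*I*h + 30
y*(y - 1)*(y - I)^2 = y^4 - y^3 - 2*I*y^3 - y^2 + 2*I*y^2 + y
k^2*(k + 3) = k^3 + 3*k^2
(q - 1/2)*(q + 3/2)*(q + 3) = q^3 + 4*q^2 + 9*q/4 - 9/4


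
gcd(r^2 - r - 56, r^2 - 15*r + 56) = r - 8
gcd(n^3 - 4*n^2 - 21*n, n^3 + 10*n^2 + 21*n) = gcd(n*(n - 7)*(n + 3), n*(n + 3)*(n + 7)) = n^2 + 3*n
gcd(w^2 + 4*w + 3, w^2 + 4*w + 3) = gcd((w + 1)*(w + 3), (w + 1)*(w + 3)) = w^2 + 4*w + 3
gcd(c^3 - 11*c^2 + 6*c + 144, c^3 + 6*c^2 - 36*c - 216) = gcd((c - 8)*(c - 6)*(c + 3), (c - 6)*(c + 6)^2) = c - 6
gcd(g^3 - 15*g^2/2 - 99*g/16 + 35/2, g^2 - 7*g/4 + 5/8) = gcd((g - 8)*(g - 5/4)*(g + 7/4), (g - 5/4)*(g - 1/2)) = g - 5/4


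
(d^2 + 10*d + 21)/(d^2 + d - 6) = (d + 7)/(d - 2)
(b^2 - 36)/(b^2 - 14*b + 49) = (b^2 - 36)/(b^2 - 14*b + 49)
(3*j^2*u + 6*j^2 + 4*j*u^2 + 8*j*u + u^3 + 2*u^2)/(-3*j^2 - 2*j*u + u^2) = (3*j*u + 6*j + u^2 + 2*u)/(-3*j + u)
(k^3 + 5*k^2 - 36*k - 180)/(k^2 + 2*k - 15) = (k^2 - 36)/(k - 3)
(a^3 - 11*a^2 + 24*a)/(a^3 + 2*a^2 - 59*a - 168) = a*(a - 3)/(a^2 + 10*a + 21)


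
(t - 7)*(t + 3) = t^2 - 4*t - 21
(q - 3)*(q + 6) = q^2 + 3*q - 18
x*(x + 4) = x^2 + 4*x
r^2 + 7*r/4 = r*(r + 7/4)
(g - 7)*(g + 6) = g^2 - g - 42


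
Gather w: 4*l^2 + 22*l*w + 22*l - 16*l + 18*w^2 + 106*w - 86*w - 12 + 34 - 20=4*l^2 + 6*l + 18*w^2 + w*(22*l + 20) + 2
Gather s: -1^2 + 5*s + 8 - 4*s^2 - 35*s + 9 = -4*s^2 - 30*s + 16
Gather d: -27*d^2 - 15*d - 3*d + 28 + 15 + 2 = -27*d^2 - 18*d + 45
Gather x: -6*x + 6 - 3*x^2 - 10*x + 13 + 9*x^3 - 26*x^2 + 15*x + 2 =9*x^3 - 29*x^2 - x + 21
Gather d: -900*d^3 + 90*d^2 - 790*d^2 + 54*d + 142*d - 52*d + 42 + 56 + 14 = -900*d^3 - 700*d^2 + 144*d + 112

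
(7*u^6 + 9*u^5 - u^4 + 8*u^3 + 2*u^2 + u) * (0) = 0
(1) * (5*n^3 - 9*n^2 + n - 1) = 5*n^3 - 9*n^2 + n - 1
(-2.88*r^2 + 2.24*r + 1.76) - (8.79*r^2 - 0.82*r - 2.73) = -11.67*r^2 + 3.06*r + 4.49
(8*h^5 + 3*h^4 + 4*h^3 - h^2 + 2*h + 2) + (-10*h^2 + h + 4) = 8*h^5 + 3*h^4 + 4*h^3 - 11*h^2 + 3*h + 6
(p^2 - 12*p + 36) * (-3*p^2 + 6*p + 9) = -3*p^4 + 42*p^3 - 171*p^2 + 108*p + 324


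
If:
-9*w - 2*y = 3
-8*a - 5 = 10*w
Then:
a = 5*y/18 - 5/24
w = -2*y/9 - 1/3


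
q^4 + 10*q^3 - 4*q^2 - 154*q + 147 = (q - 3)*(q - 1)*(q + 7)^2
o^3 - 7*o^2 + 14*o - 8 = (o - 4)*(o - 2)*(o - 1)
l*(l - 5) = l^2 - 5*l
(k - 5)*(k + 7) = k^2 + 2*k - 35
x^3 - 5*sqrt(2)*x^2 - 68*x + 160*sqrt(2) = (x - 8*sqrt(2))*(x - 2*sqrt(2))*(x + 5*sqrt(2))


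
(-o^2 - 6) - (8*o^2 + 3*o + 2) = -9*o^2 - 3*o - 8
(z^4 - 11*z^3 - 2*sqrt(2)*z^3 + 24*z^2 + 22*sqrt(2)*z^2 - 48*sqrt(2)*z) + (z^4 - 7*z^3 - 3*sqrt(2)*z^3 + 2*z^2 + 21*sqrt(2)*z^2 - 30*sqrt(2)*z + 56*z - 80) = 2*z^4 - 18*z^3 - 5*sqrt(2)*z^3 + 26*z^2 + 43*sqrt(2)*z^2 - 78*sqrt(2)*z + 56*z - 80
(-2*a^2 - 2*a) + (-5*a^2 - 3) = -7*a^2 - 2*a - 3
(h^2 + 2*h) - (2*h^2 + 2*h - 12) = 12 - h^2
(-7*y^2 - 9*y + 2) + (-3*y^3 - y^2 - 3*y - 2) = -3*y^3 - 8*y^2 - 12*y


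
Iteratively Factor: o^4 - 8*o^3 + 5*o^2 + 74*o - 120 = (o - 2)*(o^3 - 6*o^2 - 7*o + 60) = (o - 2)*(o + 3)*(o^2 - 9*o + 20) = (o - 5)*(o - 2)*(o + 3)*(o - 4)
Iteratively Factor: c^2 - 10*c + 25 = (c - 5)*(c - 5)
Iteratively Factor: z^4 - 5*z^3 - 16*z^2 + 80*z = (z + 4)*(z^3 - 9*z^2 + 20*z) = (z - 4)*(z + 4)*(z^2 - 5*z) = (z - 5)*(z - 4)*(z + 4)*(z)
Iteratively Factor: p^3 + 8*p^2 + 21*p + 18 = (p + 3)*(p^2 + 5*p + 6) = (p + 3)^2*(p + 2)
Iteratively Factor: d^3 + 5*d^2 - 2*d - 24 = (d - 2)*(d^2 + 7*d + 12) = (d - 2)*(d + 3)*(d + 4)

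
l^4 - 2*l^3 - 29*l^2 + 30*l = l*(l - 6)*(l - 1)*(l + 5)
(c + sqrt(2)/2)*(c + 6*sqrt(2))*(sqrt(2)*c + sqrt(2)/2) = sqrt(2)*c^3 + sqrt(2)*c^2/2 + 13*c^2 + 13*c/2 + 6*sqrt(2)*c + 3*sqrt(2)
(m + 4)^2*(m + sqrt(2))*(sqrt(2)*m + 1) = sqrt(2)*m^4 + 3*m^3 + 8*sqrt(2)*m^3 + 24*m^2 + 17*sqrt(2)*m^2 + 8*sqrt(2)*m + 48*m + 16*sqrt(2)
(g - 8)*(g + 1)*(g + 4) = g^3 - 3*g^2 - 36*g - 32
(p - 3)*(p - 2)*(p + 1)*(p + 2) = p^4 - 2*p^3 - 7*p^2 + 8*p + 12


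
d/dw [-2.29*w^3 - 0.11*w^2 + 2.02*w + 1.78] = -6.87*w^2 - 0.22*w + 2.02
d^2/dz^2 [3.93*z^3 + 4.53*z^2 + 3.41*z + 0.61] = 23.58*z + 9.06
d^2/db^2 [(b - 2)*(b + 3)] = 2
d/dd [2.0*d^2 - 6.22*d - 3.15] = 4.0*d - 6.22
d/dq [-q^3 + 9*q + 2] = 9 - 3*q^2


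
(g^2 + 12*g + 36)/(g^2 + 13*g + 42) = (g + 6)/(g + 7)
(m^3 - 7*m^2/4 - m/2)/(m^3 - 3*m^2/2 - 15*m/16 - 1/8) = 4*m/(4*m + 1)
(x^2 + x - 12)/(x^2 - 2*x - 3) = (x + 4)/(x + 1)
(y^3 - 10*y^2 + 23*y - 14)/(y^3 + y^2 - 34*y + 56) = (y^2 - 8*y + 7)/(y^2 + 3*y - 28)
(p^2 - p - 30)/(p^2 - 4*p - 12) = (p + 5)/(p + 2)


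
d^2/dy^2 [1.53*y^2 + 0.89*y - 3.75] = 3.06000000000000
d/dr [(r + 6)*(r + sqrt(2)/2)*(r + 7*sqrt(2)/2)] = 3*r^2 + 8*sqrt(2)*r + 12*r + 7/2 + 24*sqrt(2)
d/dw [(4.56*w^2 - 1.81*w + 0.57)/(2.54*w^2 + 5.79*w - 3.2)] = (30.9998*w^2 - 32.0796*w + 2.4917)/(6.4516*w^4 + 29.4132*w^3 + 17.2681*w^2 - 37.056*w + 10.24)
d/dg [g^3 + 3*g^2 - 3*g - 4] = 3*g^2 + 6*g - 3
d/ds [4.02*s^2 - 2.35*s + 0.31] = 8.04*s - 2.35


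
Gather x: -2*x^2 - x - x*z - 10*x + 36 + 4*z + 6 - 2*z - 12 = -2*x^2 + x*(-z - 11) + 2*z + 30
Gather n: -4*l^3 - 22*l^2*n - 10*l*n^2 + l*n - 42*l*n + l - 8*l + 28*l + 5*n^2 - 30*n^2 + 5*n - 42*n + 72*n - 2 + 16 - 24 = -4*l^3 + 21*l + n^2*(-10*l - 25) + n*(-22*l^2 - 41*l + 35) - 10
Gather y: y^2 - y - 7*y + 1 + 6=y^2 - 8*y + 7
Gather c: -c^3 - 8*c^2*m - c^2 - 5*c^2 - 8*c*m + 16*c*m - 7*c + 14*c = -c^3 + c^2*(-8*m - 6) + c*(8*m + 7)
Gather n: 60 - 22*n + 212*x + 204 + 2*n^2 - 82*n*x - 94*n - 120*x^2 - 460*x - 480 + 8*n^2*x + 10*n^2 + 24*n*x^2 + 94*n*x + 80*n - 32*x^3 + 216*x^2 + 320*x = n^2*(8*x + 12) + n*(24*x^2 + 12*x - 36) - 32*x^3 + 96*x^2 + 72*x - 216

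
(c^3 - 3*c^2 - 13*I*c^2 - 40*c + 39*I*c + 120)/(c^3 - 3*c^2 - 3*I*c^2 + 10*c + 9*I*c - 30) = (c - 8*I)/(c + 2*I)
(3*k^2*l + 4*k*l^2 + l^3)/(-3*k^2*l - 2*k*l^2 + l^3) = (-3*k - l)/(3*k - l)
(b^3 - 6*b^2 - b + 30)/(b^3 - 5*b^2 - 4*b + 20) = (b - 3)/(b - 2)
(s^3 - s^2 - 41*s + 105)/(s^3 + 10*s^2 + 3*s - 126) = (s - 5)/(s + 6)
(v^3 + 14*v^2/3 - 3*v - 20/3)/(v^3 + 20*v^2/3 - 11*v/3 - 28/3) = (v + 5)/(v + 7)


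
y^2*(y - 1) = y^3 - y^2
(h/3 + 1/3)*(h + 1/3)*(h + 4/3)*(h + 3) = h^4/3 + 17*h^3/9 + 91*h^2/27 + 61*h/27 + 4/9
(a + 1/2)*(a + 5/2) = a^2 + 3*a + 5/4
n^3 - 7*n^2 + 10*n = n*(n - 5)*(n - 2)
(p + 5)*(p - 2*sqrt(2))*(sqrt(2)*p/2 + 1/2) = sqrt(2)*p^3/2 - 3*p^2/2 + 5*sqrt(2)*p^2/2 - 15*p/2 - sqrt(2)*p - 5*sqrt(2)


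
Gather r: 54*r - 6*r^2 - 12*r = -6*r^2 + 42*r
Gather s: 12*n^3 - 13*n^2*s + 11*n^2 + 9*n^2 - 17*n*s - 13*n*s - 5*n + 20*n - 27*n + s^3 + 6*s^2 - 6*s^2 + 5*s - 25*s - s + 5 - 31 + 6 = 12*n^3 + 20*n^2 - 12*n + s^3 + s*(-13*n^2 - 30*n - 21) - 20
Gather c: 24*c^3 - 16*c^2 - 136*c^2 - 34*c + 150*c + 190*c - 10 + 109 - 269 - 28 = 24*c^3 - 152*c^2 + 306*c - 198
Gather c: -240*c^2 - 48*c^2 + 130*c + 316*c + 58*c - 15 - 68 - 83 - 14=-288*c^2 + 504*c - 180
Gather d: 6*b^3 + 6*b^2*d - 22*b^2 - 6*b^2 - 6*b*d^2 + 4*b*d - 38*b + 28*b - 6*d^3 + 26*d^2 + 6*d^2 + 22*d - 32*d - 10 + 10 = 6*b^3 - 28*b^2 - 10*b - 6*d^3 + d^2*(32 - 6*b) + d*(6*b^2 + 4*b - 10)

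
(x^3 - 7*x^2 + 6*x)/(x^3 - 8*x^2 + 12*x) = (x - 1)/(x - 2)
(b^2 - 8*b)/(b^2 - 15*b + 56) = b/(b - 7)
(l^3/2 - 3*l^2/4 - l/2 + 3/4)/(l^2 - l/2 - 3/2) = l/2 - 1/2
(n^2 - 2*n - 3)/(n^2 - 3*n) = (n + 1)/n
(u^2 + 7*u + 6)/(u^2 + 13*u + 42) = (u + 1)/(u + 7)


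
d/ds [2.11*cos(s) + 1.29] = -2.11*sin(s)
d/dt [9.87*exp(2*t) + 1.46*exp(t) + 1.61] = (19.74*exp(t) + 1.46)*exp(t)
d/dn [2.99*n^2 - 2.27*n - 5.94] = 5.98*n - 2.27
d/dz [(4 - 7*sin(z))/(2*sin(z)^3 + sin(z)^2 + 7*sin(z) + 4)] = (28*sin(z)^3 - 17*sin(z)^2 - 8*sin(z) - 56)*cos(z)/(2*sin(z)^3 + sin(z)^2 + 7*sin(z) + 4)^2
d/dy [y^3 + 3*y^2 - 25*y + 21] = 3*y^2 + 6*y - 25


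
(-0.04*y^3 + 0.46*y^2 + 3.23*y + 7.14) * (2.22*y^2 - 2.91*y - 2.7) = -0.0888*y^5 + 1.1376*y^4 + 5.94*y^3 + 5.2095*y^2 - 29.4984*y - 19.278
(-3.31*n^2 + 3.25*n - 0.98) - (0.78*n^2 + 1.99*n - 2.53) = -4.09*n^2 + 1.26*n + 1.55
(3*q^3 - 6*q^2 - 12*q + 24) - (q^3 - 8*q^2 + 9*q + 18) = 2*q^3 + 2*q^2 - 21*q + 6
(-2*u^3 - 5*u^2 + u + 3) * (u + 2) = -2*u^4 - 9*u^3 - 9*u^2 + 5*u + 6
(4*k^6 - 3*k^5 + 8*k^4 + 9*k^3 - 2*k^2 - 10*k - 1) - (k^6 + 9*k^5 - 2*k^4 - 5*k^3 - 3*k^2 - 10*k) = 3*k^6 - 12*k^5 + 10*k^4 + 14*k^3 + k^2 - 1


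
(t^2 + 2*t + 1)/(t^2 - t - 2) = (t + 1)/(t - 2)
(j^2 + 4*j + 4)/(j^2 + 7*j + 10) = (j + 2)/(j + 5)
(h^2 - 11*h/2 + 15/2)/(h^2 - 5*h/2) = (h - 3)/h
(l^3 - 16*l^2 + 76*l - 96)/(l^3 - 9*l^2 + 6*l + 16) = (l - 6)/(l + 1)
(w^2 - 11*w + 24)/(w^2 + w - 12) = (w - 8)/(w + 4)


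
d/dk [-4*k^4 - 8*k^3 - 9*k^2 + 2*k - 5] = -16*k^3 - 24*k^2 - 18*k + 2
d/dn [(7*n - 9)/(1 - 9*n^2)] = (63*n^2 - 162*n + 7)/(81*n^4 - 18*n^2 + 1)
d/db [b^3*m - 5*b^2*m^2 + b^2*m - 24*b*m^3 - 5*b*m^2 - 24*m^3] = m*(3*b^2 - 10*b*m + 2*b - 24*m^2 - 5*m)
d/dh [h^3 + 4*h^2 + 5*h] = 3*h^2 + 8*h + 5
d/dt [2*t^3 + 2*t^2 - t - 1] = 6*t^2 + 4*t - 1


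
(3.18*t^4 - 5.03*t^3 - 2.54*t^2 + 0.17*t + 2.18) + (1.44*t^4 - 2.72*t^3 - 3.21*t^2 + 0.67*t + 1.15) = 4.62*t^4 - 7.75*t^3 - 5.75*t^2 + 0.84*t + 3.33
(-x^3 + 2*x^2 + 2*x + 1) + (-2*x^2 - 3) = -x^3 + 2*x - 2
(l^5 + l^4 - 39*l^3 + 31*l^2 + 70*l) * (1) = l^5 + l^4 - 39*l^3 + 31*l^2 + 70*l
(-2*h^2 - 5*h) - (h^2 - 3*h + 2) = -3*h^2 - 2*h - 2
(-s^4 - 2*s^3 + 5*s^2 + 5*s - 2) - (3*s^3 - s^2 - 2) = -s^4 - 5*s^3 + 6*s^2 + 5*s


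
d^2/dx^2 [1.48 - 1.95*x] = 0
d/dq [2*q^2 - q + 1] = 4*q - 1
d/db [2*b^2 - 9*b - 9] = 4*b - 9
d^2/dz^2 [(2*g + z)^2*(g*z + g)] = 2*g*(4*g + 3*z + 1)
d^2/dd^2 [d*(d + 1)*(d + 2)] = 6*d + 6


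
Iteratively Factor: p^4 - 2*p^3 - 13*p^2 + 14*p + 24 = (p + 3)*(p^3 - 5*p^2 + 2*p + 8) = (p + 1)*(p + 3)*(p^2 - 6*p + 8) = (p - 2)*(p + 1)*(p + 3)*(p - 4)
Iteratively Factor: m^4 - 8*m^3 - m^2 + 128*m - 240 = (m + 4)*(m^3 - 12*m^2 + 47*m - 60) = (m - 3)*(m + 4)*(m^2 - 9*m + 20) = (m - 4)*(m - 3)*(m + 4)*(m - 5)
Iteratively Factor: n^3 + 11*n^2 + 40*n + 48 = (n + 4)*(n^2 + 7*n + 12) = (n + 4)^2*(n + 3)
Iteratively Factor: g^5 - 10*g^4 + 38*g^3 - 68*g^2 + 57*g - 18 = (g - 3)*(g^4 - 7*g^3 + 17*g^2 - 17*g + 6) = (g - 3)*(g - 1)*(g^3 - 6*g^2 + 11*g - 6) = (g - 3)^2*(g - 1)*(g^2 - 3*g + 2) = (g - 3)^2*(g - 1)^2*(g - 2)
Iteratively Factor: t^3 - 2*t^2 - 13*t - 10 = (t + 2)*(t^2 - 4*t - 5) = (t - 5)*(t + 2)*(t + 1)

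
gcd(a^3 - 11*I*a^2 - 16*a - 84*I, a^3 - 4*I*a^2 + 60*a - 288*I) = a - 6*I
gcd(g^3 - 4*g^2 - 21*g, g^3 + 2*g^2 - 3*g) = g^2 + 3*g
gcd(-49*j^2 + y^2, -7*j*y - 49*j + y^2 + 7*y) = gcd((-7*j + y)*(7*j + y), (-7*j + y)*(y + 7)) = -7*j + y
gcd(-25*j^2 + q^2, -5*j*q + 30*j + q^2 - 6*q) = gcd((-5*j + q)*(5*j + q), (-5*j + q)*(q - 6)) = -5*j + q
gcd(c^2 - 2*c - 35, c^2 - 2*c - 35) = c^2 - 2*c - 35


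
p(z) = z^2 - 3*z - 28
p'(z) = 2*z - 3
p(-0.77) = -25.10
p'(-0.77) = -4.54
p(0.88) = -29.87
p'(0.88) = -1.24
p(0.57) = -29.39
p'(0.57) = -1.86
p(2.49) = -29.27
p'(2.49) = 1.98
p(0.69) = -29.59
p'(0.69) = -1.62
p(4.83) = -19.16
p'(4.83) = 6.66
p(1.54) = -30.25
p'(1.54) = 0.08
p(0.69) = -29.59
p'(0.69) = -1.62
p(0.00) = -28.00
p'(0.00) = -3.00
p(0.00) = -28.00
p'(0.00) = -3.00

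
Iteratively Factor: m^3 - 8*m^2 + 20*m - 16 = (m - 4)*(m^2 - 4*m + 4) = (m - 4)*(m - 2)*(m - 2)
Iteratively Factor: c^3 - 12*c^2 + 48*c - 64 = (c - 4)*(c^2 - 8*c + 16) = (c - 4)^2*(c - 4)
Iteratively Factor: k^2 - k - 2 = (k - 2)*(k + 1)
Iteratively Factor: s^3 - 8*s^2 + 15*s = (s - 5)*(s^2 - 3*s) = (s - 5)*(s - 3)*(s)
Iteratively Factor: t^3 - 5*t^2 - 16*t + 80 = (t - 5)*(t^2 - 16) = (t - 5)*(t + 4)*(t - 4)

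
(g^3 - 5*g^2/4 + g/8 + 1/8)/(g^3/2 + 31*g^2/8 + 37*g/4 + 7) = (8*g^3 - 10*g^2 + g + 1)/(4*g^3 + 31*g^2 + 74*g + 56)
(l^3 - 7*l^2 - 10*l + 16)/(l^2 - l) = l - 6 - 16/l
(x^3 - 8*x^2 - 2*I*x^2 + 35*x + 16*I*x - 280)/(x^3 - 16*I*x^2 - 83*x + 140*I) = (x^2 + x*(-8 + 5*I) - 40*I)/(x^2 - 9*I*x - 20)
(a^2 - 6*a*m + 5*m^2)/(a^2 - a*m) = (a - 5*m)/a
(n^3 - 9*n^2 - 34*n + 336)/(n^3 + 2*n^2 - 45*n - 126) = (n - 8)/(n + 3)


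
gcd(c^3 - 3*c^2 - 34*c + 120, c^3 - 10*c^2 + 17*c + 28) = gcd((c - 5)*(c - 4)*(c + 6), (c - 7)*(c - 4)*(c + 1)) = c - 4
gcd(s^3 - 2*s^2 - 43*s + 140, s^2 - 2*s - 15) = s - 5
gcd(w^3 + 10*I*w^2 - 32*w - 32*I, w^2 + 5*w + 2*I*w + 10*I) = w + 2*I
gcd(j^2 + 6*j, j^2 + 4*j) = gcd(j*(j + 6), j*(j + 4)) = j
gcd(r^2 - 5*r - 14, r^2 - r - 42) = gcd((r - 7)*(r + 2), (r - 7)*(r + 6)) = r - 7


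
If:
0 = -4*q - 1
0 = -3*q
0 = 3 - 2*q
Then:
No Solution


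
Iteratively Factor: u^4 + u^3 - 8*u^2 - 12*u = (u)*(u^3 + u^2 - 8*u - 12) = u*(u + 2)*(u^2 - u - 6) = u*(u - 3)*(u + 2)*(u + 2)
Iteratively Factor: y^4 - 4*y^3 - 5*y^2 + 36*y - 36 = (y - 3)*(y^3 - y^2 - 8*y + 12) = (y - 3)*(y - 2)*(y^2 + y - 6) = (y - 3)*(y - 2)*(y + 3)*(y - 2)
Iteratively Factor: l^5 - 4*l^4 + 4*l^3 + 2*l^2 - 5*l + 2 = (l - 1)*(l^4 - 3*l^3 + l^2 + 3*l - 2) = (l - 2)*(l - 1)*(l^3 - l^2 - l + 1) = (l - 2)*(l - 1)*(l + 1)*(l^2 - 2*l + 1) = (l - 2)*(l - 1)^2*(l + 1)*(l - 1)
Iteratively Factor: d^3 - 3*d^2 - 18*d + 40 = (d - 5)*(d^2 + 2*d - 8) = (d - 5)*(d + 4)*(d - 2)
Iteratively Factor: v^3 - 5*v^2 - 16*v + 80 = (v + 4)*(v^2 - 9*v + 20) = (v - 4)*(v + 4)*(v - 5)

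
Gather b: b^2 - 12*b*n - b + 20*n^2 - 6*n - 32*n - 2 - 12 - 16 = b^2 + b*(-12*n - 1) + 20*n^2 - 38*n - 30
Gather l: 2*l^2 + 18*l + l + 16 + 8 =2*l^2 + 19*l + 24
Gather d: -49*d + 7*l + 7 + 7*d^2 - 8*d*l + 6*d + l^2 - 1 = 7*d^2 + d*(-8*l - 43) + l^2 + 7*l + 6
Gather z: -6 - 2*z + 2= -2*z - 4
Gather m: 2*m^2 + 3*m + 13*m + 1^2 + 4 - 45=2*m^2 + 16*m - 40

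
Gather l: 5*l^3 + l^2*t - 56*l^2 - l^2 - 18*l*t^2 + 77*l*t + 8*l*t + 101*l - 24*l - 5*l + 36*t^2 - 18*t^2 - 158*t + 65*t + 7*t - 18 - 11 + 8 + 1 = 5*l^3 + l^2*(t - 57) + l*(-18*t^2 + 85*t + 72) + 18*t^2 - 86*t - 20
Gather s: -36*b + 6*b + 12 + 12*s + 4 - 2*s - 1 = -30*b + 10*s + 15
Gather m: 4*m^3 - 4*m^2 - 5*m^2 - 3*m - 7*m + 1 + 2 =4*m^3 - 9*m^2 - 10*m + 3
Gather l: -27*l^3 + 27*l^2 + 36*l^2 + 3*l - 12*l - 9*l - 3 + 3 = -27*l^3 + 63*l^2 - 18*l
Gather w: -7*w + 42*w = 35*w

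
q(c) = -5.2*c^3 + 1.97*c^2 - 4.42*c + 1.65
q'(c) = -15.6*c^2 + 3.94*c - 4.42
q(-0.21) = 2.71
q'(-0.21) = -5.94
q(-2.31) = 86.47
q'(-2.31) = -96.76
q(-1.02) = 13.73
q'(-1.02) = -24.67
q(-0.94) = 11.86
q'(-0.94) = -21.91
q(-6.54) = 1569.39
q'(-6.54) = -697.42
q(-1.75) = 43.29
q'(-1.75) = -59.09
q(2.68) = -96.14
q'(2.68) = -105.91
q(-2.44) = 99.70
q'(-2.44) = -106.91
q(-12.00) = 9323.97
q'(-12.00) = -2298.10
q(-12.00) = 9323.97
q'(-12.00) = -2298.10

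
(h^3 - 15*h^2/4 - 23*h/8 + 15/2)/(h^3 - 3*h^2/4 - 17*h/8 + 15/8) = (h - 4)/(h - 1)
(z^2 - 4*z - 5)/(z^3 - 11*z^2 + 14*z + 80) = (z + 1)/(z^2 - 6*z - 16)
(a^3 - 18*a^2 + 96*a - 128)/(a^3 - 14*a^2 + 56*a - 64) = (a - 8)/(a - 4)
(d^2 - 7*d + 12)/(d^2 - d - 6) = (d - 4)/(d + 2)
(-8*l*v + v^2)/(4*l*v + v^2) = (-8*l + v)/(4*l + v)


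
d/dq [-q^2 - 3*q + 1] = -2*q - 3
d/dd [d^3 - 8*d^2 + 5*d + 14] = 3*d^2 - 16*d + 5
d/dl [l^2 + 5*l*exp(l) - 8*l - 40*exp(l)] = 5*l*exp(l) + 2*l - 35*exp(l) - 8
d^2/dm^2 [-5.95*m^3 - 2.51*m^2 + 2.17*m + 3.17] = -35.7*m - 5.02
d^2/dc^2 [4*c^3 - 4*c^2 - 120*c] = 24*c - 8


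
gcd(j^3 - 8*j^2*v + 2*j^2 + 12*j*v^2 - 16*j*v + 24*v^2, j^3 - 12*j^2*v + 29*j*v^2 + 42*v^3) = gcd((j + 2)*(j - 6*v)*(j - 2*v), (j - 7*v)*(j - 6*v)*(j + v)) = -j + 6*v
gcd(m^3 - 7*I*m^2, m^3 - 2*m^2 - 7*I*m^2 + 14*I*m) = m^2 - 7*I*m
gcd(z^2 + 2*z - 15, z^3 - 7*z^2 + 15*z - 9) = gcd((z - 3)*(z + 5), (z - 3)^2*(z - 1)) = z - 3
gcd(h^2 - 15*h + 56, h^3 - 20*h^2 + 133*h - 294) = h - 7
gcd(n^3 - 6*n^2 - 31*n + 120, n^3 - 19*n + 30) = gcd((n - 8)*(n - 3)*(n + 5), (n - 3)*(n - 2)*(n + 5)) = n^2 + 2*n - 15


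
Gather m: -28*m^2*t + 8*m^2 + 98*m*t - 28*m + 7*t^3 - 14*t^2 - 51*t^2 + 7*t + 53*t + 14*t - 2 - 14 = m^2*(8 - 28*t) + m*(98*t - 28) + 7*t^3 - 65*t^2 + 74*t - 16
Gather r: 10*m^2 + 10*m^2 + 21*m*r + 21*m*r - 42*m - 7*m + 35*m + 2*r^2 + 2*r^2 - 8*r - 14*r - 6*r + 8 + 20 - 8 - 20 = 20*m^2 - 14*m + 4*r^2 + r*(42*m - 28)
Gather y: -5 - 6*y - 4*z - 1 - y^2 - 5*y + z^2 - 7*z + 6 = -y^2 - 11*y + z^2 - 11*z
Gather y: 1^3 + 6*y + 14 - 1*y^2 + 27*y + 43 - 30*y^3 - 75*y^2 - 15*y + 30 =-30*y^3 - 76*y^2 + 18*y + 88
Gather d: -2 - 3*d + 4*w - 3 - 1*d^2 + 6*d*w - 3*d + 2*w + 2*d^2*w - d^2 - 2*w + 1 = d^2*(2*w - 2) + d*(6*w - 6) + 4*w - 4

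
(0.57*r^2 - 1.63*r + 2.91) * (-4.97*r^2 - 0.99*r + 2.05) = -2.8329*r^4 + 7.5368*r^3 - 11.6805*r^2 - 6.2224*r + 5.9655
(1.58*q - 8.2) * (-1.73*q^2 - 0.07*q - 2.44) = -2.7334*q^3 + 14.0754*q^2 - 3.2812*q + 20.008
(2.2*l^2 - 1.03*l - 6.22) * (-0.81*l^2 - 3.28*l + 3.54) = -1.782*l^4 - 6.3817*l^3 + 16.2046*l^2 + 16.7554*l - 22.0188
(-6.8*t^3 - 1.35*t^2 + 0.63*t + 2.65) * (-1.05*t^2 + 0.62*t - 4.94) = 7.14*t^5 - 2.7985*t^4 + 32.0935*t^3 + 4.2771*t^2 - 1.4692*t - 13.091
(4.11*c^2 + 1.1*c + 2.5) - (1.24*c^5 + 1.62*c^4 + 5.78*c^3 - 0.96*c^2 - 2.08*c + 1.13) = -1.24*c^5 - 1.62*c^4 - 5.78*c^3 + 5.07*c^2 + 3.18*c + 1.37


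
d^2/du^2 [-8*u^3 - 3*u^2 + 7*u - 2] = -48*u - 6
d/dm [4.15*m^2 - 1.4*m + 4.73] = 8.3*m - 1.4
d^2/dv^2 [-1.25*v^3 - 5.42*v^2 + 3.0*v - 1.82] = -7.5*v - 10.84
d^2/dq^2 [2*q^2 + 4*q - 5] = 4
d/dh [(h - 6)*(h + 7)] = 2*h + 1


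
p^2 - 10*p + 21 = (p - 7)*(p - 3)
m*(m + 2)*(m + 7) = m^3 + 9*m^2 + 14*m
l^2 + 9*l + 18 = (l + 3)*(l + 6)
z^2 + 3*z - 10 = (z - 2)*(z + 5)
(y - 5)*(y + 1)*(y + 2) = y^3 - 2*y^2 - 13*y - 10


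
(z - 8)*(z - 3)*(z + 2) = z^3 - 9*z^2 + 2*z + 48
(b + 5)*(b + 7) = b^2 + 12*b + 35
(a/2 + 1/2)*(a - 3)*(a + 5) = a^3/2 + 3*a^2/2 - 13*a/2 - 15/2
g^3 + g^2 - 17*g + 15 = (g - 3)*(g - 1)*(g + 5)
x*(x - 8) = x^2 - 8*x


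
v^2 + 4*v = v*(v + 4)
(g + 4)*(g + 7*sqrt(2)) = g^2 + 4*g + 7*sqrt(2)*g + 28*sqrt(2)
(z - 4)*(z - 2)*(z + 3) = z^3 - 3*z^2 - 10*z + 24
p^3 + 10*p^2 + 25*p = p*(p + 5)^2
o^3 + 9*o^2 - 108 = (o - 3)*(o + 6)^2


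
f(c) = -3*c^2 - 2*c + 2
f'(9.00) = -56.00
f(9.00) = -259.00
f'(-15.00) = 88.00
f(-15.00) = -643.00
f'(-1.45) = 6.70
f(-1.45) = -1.41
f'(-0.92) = 3.52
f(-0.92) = 1.30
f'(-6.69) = 38.14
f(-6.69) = -118.89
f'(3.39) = -22.34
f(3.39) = -39.26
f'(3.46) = -22.76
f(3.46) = -40.83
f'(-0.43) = 0.58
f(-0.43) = 2.31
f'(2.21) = -15.26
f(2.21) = -17.07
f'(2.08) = -14.48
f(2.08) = -15.14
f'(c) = -6*c - 2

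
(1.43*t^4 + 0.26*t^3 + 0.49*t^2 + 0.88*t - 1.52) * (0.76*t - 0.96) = 1.0868*t^5 - 1.1752*t^4 + 0.1228*t^3 + 0.1984*t^2 - 2.0*t + 1.4592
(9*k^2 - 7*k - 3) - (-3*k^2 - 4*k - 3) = 12*k^2 - 3*k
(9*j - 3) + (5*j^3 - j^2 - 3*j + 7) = 5*j^3 - j^2 + 6*j + 4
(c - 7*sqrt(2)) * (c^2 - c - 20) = c^3 - 7*sqrt(2)*c^2 - c^2 - 20*c + 7*sqrt(2)*c + 140*sqrt(2)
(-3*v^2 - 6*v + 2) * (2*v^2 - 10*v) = -6*v^4 + 18*v^3 + 64*v^2 - 20*v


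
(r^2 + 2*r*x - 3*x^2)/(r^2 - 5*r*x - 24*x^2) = (-r + x)/(-r + 8*x)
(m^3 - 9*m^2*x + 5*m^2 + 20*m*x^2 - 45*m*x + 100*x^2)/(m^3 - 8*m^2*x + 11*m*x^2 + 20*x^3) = (m + 5)/(m + x)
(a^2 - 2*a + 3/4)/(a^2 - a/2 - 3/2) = (a - 1/2)/(a + 1)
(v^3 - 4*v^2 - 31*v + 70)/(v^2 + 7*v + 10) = (v^2 - 9*v + 14)/(v + 2)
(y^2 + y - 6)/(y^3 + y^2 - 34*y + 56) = (y + 3)/(y^2 + 3*y - 28)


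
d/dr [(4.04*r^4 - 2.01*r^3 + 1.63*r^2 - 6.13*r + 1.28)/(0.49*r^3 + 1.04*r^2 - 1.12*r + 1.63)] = (1.9796*r^6 + 8.4032*r^5 - 16.4635*r^4 + 36.8506*r^3 - 7.1609*r^2 + 2.6514*r - 8.5583)/(0.2401*r^6 + 1.0192*r^5 - 0.016*r^4 - 0.7322*r^3 + 4.6448*r^2 - 3.6512*r + 2.6569)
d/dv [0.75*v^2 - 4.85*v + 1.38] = 1.5*v - 4.85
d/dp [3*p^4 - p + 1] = 12*p^3 - 1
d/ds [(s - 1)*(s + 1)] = 2*s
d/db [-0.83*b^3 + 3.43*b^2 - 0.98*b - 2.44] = -2.49*b^2 + 6.86*b - 0.98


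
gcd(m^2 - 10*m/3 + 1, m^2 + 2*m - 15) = m - 3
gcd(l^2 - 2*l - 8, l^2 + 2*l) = l + 2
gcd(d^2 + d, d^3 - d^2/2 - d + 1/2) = d + 1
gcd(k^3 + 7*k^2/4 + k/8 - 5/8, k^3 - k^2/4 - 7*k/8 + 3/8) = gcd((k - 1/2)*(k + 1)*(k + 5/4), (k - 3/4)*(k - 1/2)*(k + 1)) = k^2 + k/2 - 1/2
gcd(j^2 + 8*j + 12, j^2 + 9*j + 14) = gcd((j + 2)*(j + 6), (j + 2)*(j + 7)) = j + 2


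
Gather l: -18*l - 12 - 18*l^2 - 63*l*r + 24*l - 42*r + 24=-18*l^2 + l*(6 - 63*r) - 42*r + 12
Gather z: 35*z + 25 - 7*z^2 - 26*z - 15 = -7*z^2 + 9*z + 10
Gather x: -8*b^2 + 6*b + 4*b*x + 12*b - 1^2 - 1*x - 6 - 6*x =-8*b^2 + 18*b + x*(4*b - 7) - 7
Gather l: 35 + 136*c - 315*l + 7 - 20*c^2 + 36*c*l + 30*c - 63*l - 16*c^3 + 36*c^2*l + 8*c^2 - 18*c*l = -16*c^3 - 12*c^2 + 166*c + l*(36*c^2 + 18*c - 378) + 42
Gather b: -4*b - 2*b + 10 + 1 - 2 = 9 - 6*b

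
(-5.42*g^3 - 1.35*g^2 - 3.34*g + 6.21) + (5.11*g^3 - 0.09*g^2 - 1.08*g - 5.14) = -0.31*g^3 - 1.44*g^2 - 4.42*g + 1.07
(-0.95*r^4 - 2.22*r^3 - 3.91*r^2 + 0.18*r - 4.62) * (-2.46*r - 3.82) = 2.337*r^5 + 9.0902*r^4 + 18.099*r^3 + 14.4934*r^2 + 10.6776*r + 17.6484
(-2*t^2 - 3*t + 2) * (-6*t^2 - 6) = 12*t^4 + 18*t^3 + 18*t - 12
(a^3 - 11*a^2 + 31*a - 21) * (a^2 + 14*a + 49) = a^5 + 3*a^4 - 74*a^3 - 126*a^2 + 1225*a - 1029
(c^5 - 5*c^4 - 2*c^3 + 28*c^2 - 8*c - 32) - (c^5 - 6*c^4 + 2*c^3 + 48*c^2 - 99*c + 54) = c^4 - 4*c^3 - 20*c^2 + 91*c - 86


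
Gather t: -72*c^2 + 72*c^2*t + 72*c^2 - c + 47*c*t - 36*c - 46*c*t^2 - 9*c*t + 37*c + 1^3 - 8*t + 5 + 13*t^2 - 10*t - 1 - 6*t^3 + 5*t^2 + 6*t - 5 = -6*t^3 + t^2*(18 - 46*c) + t*(72*c^2 + 38*c - 12)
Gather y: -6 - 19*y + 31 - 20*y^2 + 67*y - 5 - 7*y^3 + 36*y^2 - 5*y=-7*y^3 + 16*y^2 + 43*y + 20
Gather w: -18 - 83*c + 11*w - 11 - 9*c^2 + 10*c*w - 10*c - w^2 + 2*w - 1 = -9*c^2 - 93*c - w^2 + w*(10*c + 13) - 30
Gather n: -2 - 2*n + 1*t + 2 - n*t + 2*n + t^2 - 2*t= -n*t + t^2 - t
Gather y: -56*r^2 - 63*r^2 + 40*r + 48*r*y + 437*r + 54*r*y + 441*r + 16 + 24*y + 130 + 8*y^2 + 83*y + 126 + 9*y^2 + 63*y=-119*r^2 + 918*r + 17*y^2 + y*(102*r + 170) + 272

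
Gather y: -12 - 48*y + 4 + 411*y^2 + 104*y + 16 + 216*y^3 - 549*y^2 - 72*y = 216*y^3 - 138*y^2 - 16*y + 8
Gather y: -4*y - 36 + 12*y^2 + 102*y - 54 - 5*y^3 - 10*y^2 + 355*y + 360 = -5*y^3 + 2*y^2 + 453*y + 270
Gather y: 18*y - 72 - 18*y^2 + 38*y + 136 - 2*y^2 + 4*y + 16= -20*y^2 + 60*y + 80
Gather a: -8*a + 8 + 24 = 32 - 8*a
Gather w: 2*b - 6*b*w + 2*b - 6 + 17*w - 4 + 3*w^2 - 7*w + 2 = 4*b + 3*w^2 + w*(10 - 6*b) - 8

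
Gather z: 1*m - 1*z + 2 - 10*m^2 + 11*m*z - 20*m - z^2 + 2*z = -10*m^2 - 19*m - z^2 + z*(11*m + 1) + 2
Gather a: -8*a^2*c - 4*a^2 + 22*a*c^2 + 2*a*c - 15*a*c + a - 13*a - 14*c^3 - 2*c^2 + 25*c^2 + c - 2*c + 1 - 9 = a^2*(-8*c - 4) + a*(22*c^2 - 13*c - 12) - 14*c^3 + 23*c^2 - c - 8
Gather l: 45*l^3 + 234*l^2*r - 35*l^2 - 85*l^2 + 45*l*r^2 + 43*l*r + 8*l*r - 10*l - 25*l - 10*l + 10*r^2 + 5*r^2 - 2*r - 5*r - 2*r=45*l^3 + l^2*(234*r - 120) + l*(45*r^2 + 51*r - 45) + 15*r^2 - 9*r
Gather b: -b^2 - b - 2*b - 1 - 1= -b^2 - 3*b - 2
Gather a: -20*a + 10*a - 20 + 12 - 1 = -10*a - 9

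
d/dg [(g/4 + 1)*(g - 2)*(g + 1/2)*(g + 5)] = g^3 + 45*g^2/8 + 11*g/4 - 39/4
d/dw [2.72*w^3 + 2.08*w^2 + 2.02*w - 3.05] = 8.16*w^2 + 4.16*w + 2.02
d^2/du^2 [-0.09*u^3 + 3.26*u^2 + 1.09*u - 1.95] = 6.52 - 0.54*u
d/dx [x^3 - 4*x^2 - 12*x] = 3*x^2 - 8*x - 12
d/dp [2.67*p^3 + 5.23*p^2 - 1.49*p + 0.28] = 8.01*p^2 + 10.46*p - 1.49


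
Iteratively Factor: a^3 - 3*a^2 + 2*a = (a - 2)*(a^2 - a) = a*(a - 2)*(a - 1)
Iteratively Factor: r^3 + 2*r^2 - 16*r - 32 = (r + 2)*(r^2 - 16) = (r + 2)*(r + 4)*(r - 4)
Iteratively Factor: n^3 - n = (n)*(n^2 - 1) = n*(n + 1)*(n - 1)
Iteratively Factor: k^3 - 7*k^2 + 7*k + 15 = (k - 5)*(k^2 - 2*k - 3) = (k - 5)*(k + 1)*(k - 3)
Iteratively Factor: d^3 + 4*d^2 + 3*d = (d + 3)*(d^2 + d) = (d + 1)*(d + 3)*(d)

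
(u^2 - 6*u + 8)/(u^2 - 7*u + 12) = (u - 2)/(u - 3)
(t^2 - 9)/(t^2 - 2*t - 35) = (9 - t^2)/(-t^2 + 2*t + 35)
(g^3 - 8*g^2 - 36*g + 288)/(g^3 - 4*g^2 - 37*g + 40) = (g^2 - 36)/(g^2 + 4*g - 5)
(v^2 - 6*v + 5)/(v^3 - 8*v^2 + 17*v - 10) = 1/(v - 2)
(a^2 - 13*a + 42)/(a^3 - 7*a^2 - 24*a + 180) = (a - 7)/(a^2 - a - 30)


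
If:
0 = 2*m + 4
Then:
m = -2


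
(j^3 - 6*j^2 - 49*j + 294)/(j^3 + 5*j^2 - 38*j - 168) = (j - 7)/(j + 4)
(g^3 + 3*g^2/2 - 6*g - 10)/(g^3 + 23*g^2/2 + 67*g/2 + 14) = (2*g^3 + 3*g^2 - 12*g - 20)/(2*g^3 + 23*g^2 + 67*g + 28)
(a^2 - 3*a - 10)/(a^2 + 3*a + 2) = (a - 5)/(a + 1)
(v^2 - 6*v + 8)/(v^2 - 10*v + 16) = (v - 4)/(v - 8)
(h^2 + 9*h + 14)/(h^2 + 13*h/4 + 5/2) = 4*(h + 7)/(4*h + 5)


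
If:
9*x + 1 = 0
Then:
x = -1/9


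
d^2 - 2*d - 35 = (d - 7)*(d + 5)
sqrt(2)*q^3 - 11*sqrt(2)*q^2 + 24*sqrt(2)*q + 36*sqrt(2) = (q - 6)^2*(sqrt(2)*q + sqrt(2))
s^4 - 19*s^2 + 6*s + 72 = (s - 3)^2*(s + 2)*(s + 4)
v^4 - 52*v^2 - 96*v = v*(v - 8)*(v + 2)*(v + 6)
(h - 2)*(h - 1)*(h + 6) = h^3 + 3*h^2 - 16*h + 12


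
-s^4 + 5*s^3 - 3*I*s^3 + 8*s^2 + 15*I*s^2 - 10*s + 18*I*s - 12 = (s - 6)*(s + 2*I)*(-I*s + 1)*(-I*s - I)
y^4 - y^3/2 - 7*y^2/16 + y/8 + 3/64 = (y - 3/4)*(y - 1/2)*(y + 1/4)*(y + 1/2)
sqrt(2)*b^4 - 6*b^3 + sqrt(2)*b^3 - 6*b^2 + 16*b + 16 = (b - 2*sqrt(2))^2*(b + sqrt(2))*(sqrt(2)*b + sqrt(2))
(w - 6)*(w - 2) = w^2 - 8*w + 12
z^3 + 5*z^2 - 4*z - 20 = (z - 2)*(z + 2)*(z + 5)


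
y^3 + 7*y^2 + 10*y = y*(y + 2)*(y + 5)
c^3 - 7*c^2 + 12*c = c*(c - 4)*(c - 3)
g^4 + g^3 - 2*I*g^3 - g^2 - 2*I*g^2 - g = g*(g + 1)*(g - I)^2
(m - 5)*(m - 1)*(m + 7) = m^3 + m^2 - 37*m + 35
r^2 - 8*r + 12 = (r - 6)*(r - 2)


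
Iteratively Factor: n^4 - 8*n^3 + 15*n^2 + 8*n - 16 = (n - 1)*(n^3 - 7*n^2 + 8*n + 16) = (n - 4)*(n - 1)*(n^2 - 3*n - 4) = (n - 4)^2*(n - 1)*(n + 1)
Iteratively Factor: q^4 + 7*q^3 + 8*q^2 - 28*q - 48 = (q - 2)*(q^3 + 9*q^2 + 26*q + 24) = (q - 2)*(q + 3)*(q^2 + 6*q + 8) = (q - 2)*(q + 3)*(q + 4)*(q + 2)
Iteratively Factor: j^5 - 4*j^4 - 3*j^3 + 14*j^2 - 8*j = (j)*(j^4 - 4*j^3 - 3*j^2 + 14*j - 8) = j*(j + 2)*(j^3 - 6*j^2 + 9*j - 4) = j*(j - 1)*(j + 2)*(j^2 - 5*j + 4) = j*(j - 4)*(j - 1)*(j + 2)*(j - 1)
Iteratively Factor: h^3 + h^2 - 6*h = (h - 2)*(h^2 + 3*h) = (h - 2)*(h + 3)*(h)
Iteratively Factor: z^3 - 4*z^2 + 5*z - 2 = (z - 1)*(z^2 - 3*z + 2) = (z - 1)^2*(z - 2)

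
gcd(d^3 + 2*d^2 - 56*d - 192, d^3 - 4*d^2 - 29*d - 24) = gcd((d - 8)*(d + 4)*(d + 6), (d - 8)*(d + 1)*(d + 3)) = d - 8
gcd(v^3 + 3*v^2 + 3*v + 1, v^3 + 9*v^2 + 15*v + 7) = v^2 + 2*v + 1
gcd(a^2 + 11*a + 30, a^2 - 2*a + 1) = 1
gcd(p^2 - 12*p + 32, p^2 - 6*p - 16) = p - 8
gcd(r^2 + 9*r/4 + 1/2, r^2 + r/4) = r + 1/4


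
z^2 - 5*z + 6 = (z - 3)*(z - 2)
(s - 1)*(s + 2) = s^2 + s - 2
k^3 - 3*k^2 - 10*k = k*(k - 5)*(k + 2)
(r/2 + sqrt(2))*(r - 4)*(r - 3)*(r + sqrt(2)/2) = r^4/2 - 7*r^3/2 + 5*sqrt(2)*r^3/4 - 35*sqrt(2)*r^2/4 + 7*r^2 - 7*r + 15*sqrt(2)*r + 12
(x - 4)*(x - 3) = x^2 - 7*x + 12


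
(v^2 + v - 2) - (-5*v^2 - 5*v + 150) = 6*v^2 + 6*v - 152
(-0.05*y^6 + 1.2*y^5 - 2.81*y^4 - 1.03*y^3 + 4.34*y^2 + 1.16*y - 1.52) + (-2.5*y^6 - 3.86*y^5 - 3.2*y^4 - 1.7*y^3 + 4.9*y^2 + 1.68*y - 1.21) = -2.55*y^6 - 2.66*y^5 - 6.01*y^4 - 2.73*y^3 + 9.24*y^2 + 2.84*y - 2.73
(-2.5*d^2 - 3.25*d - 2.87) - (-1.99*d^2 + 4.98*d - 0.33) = -0.51*d^2 - 8.23*d - 2.54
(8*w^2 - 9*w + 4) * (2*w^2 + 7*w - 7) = 16*w^4 + 38*w^3 - 111*w^2 + 91*w - 28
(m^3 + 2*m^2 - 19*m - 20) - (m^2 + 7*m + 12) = m^3 + m^2 - 26*m - 32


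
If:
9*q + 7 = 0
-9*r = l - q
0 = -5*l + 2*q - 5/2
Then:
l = -73/90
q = -7/9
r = 1/270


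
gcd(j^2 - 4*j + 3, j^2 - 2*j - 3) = j - 3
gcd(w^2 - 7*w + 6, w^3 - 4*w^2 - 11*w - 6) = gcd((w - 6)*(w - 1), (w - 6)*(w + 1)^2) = w - 6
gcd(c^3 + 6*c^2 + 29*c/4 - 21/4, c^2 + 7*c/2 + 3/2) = c + 3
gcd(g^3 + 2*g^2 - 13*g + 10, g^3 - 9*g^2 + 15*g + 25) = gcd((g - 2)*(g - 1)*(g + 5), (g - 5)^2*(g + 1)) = 1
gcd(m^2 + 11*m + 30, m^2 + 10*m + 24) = m + 6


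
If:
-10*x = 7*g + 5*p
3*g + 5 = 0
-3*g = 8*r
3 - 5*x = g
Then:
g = -5/3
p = 7/15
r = 5/8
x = 14/15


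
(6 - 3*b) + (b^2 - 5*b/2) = b^2 - 11*b/2 + 6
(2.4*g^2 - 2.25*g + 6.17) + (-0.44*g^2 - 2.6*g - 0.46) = 1.96*g^2 - 4.85*g + 5.71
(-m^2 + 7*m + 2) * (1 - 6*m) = 6*m^3 - 43*m^2 - 5*m + 2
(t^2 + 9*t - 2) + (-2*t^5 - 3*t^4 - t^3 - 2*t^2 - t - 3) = -2*t^5 - 3*t^4 - t^3 - t^2 + 8*t - 5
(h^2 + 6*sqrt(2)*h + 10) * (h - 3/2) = h^3 - 3*h^2/2 + 6*sqrt(2)*h^2 - 9*sqrt(2)*h + 10*h - 15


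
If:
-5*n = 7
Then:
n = -7/5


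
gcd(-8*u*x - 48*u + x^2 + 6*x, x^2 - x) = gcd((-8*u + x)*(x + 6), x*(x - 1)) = 1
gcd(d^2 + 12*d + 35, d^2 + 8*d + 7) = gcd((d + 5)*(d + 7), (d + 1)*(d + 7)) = d + 7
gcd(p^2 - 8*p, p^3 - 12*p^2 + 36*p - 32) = p - 8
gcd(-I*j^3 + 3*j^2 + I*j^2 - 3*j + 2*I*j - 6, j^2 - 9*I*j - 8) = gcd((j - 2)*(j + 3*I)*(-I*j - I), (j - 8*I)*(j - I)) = 1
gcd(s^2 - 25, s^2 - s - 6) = 1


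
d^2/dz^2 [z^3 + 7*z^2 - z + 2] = 6*z + 14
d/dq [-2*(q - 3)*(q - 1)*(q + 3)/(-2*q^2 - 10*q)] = (q^4 + 10*q^3 + 4*q^2 - 18*q - 45)/(q^2*(q^2 + 10*q + 25))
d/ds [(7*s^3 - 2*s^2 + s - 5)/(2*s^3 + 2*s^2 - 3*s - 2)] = (18*s^4 - 46*s^3 - 8*s^2 + 28*s - 17)/(4*s^6 + 8*s^5 - 8*s^4 - 20*s^3 + s^2 + 12*s + 4)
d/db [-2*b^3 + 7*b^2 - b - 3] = -6*b^2 + 14*b - 1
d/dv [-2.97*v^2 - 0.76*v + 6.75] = -5.94*v - 0.76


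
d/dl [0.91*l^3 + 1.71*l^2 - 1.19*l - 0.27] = 2.73*l^2 + 3.42*l - 1.19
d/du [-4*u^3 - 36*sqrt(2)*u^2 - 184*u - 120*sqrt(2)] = -12*u^2 - 72*sqrt(2)*u - 184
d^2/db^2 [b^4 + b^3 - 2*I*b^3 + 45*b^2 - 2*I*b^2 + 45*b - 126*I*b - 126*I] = 12*b^2 + b*(6 - 12*I) + 90 - 4*I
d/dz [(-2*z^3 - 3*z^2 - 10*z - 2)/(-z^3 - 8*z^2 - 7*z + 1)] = (13*z^4 + 8*z^3 - 71*z^2 - 38*z - 24)/(z^6 + 16*z^5 + 78*z^4 + 110*z^3 + 33*z^2 - 14*z + 1)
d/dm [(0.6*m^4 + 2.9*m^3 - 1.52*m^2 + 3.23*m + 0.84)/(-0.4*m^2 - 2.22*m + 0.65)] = (-0.48*m^5 - 5.156*m^4 - 11.316*m^3 + 10.3214*m^2 - 1.304*m + 3.9643)/(0.16*m^4 + 1.776*m^3 + 4.4084*m^2 - 2.886*m + 0.4225)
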